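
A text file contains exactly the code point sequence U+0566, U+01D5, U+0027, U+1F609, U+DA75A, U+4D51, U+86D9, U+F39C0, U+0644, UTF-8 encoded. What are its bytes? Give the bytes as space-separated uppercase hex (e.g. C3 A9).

D5 A6 C7 95 27 F0 9F 98 89 F3 9A 9D 9A E4 B5 91 E8 9B 99 F3 B3 A7 80 D9 84

U+0566: 2-byte form → D5 A6.
U+01D5: 2-byte form → C7 95.
U+0027: 1-byte form → 27.
U+1F609: 4-byte form → F0 9F 98 89.
U+DA75A: 4-byte form → F3 9A 9D 9A.
U+4D51: 3-byte form → E4 B5 91.
U+86D9: 3-byte form → E8 9B 99.
U+F39C0: 4-byte form → F3 B3 A7 80.
U+0644: 2-byte form → D9 84.
Concatenated (25 bytes): D5 A6 C7 95 27 F0 9F 98 89 F3 9A 9D 9A E4 B5 91 E8 9B 99 F3 B3 A7 80 D9 84.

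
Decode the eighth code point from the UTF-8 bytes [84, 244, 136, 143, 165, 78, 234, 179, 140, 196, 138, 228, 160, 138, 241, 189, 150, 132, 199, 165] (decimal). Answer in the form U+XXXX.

U+01E5

Offset 0: leading byte 0x54 = 01010100 → 1-byte char #1 = 54.
Offset 1: leading byte 0xF4 = 11110100 → 4-byte char #2 = F4 88 8F A5.
Offset 5: leading byte 0x4E = 01001110 → 1-byte char #3 = 4E.
Offset 6: leading byte 0xEA = 11101010 → 3-byte char #4 = EA B3 8C.
Offset 9: leading byte 0xC4 = 11000100 → 2-byte char #5 = C4 8A.
Offset 11: leading byte 0xE4 = 11100100 → 3-byte char #6 = E4 A0 8A.
Offset 14: leading byte 0xF1 = 11110001 → 4-byte char #7 = F1 BD 96 84.
Offset 18: leading byte 0xC7 = 11000111 → 2-byte char #8 = C7 A5.
Leading byte 0xC7 = 11000111 matches 110xxxxx → 2-byte sequence.
Byte 1: 0xC7 = 11000111, payload 00111 (5 bits).
Byte 2: 0xA5 = 10100101 (10xxxxxx ✓), payload 100101.
Concatenate: 00111100101 = 0x1E5 (11 bits → U+01E5).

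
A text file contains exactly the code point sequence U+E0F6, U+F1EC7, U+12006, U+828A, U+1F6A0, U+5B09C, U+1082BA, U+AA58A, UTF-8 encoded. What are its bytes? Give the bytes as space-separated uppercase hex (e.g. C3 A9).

EE 83 B6 F3 B1 BB 87 F0 92 80 86 E8 8A 8A F0 9F 9A A0 F1 9B 82 9C F4 88 8A BA F2 AA 96 8A

U+E0F6: 3-byte form → EE 83 B6.
U+F1EC7: 4-byte form → F3 B1 BB 87.
U+12006: 4-byte form → F0 92 80 86.
U+828A: 3-byte form → E8 8A 8A.
U+1F6A0: 4-byte form → F0 9F 9A A0.
U+5B09C: 4-byte form → F1 9B 82 9C.
U+1082BA: 4-byte form → F4 88 8A BA.
U+AA58A: 4-byte form → F2 AA 96 8A.
Concatenated (30 bytes): EE 83 B6 F3 B1 BB 87 F0 92 80 86 E8 8A 8A F0 9F 9A A0 F1 9B 82 9C F4 88 8A BA F2 AA 96 8A.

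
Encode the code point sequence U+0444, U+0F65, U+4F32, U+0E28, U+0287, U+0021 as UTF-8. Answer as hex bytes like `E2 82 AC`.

D1 84 E0 BD A5 E4 BC B2 E0 B8 A8 CA 87 21

U+0444: 2-byte form → D1 84.
U+0F65: 3-byte form → E0 BD A5.
U+4F32: 3-byte form → E4 BC B2.
U+0E28: 3-byte form → E0 B8 A8.
U+0287: 2-byte form → CA 87.
U+0021: 1-byte form → 21.
Concatenated (14 bytes): D1 84 E0 BD A5 E4 BC B2 E0 B8 A8 CA 87 21.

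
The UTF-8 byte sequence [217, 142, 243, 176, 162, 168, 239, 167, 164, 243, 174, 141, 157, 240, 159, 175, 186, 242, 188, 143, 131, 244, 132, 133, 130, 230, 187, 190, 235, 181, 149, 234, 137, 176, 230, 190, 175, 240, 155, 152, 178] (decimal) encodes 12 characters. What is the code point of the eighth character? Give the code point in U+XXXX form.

U+6EFE

Offset 0: leading byte 0xD9 = 11011001 → 2-byte char #1 = D9 8E.
Offset 2: leading byte 0xF3 = 11110011 → 4-byte char #2 = F3 B0 A2 A8.
Offset 6: leading byte 0xEF = 11101111 → 3-byte char #3 = EF A7 A4.
Offset 9: leading byte 0xF3 = 11110011 → 4-byte char #4 = F3 AE 8D 9D.
Offset 13: leading byte 0xF0 = 11110000 → 4-byte char #5 = F0 9F AF BA.
Offset 17: leading byte 0xF2 = 11110010 → 4-byte char #6 = F2 BC 8F 83.
Offset 21: leading byte 0xF4 = 11110100 → 4-byte char #7 = F4 84 85 82.
Offset 25: leading byte 0xE6 = 11100110 → 3-byte char #8 = E6 BB BE.
Leading byte 0xE6 = 11100110 matches 1110xxxx → 3-byte sequence.
Byte 1: 0xE6 = 11100110, payload 0110 (4 bits).
Byte 2: 0xBB = 10111011 (10xxxxxx ✓), payload 111011.
Byte 3: 0xBE = 10111110 (10xxxxxx ✓), payload 111110.
Concatenate: 0110111011111110 = 0x6EFE (16 bits → U+6EFE).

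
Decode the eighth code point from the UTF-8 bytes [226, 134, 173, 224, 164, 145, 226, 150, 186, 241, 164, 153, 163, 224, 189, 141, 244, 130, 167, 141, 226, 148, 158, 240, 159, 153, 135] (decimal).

U+1F647

Offset 0: leading byte 0xE2 = 11100010 → 3-byte char #1 = E2 86 AD.
Offset 3: leading byte 0xE0 = 11100000 → 3-byte char #2 = E0 A4 91.
Offset 6: leading byte 0xE2 = 11100010 → 3-byte char #3 = E2 96 BA.
Offset 9: leading byte 0xF1 = 11110001 → 4-byte char #4 = F1 A4 99 A3.
Offset 13: leading byte 0xE0 = 11100000 → 3-byte char #5 = E0 BD 8D.
Offset 16: leading byte 0xF4 = 11110100 → 4-byte char #6 = F4 82 A7 8D.
Offset 20: leading byte 0xE2 = 11100010 → 3-byte char #7 = E2 94 9E.
Offset 23: leading byte 0xF0 = 11110000 → 4-byte char #8 = F0 9F 99 87.
Leading byte 0xF0 = 11110000 matches 11110xxx → 4-byte sequence.
Byte 1: 0xF0 = 11110000, payload 000 (3 bits).
Byte 2: 0x9F = 10011111 (10xxxxxx ✓), payload 011111.
Byte 3: 0x99 = 10011001 (10xxxxxx ✓), payload 011001.
Byte 4: 0x87 = 10000111 (10xxxxxx ✓), payload 000111.
Concatenate: 000011111011001000111 = 0x1F647 (21 bits → U+1F647).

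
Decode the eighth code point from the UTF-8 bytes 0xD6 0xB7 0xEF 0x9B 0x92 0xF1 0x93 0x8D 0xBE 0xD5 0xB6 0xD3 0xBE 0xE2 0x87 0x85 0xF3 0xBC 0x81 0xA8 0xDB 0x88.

Offset 0: leading byte 0xD6 = 11010110 → 2-byte char #1 = D6 B7.
Offset 2: leading byte 0xEF = 11101111 → 3-byte char #2 = EF 9B 92.
Offset 5: leading byte 0xF1 = 11110001 → 4-byte char #3 = F1 93 8D BE.
Offset 9: leading byte 0xD5 = 11010101 → 2-byte char #4 = D5 B6.
Offset 11: leading byte 0xD3 = 11010011 → 2-byte char #5 = D3 BE.
Offset 13: leading byte 0xE2 = 11100010 → 3-byte char #6 = E2 87 85.
Offset 16: leading byte 0xF3 = 11110011 → 4-byte char #7 = F3 BC 81 A8.
Offset 20: leading byte 0xDB = 11011011 → 2-byte char #8 = DB 88.
Leading byte 0xDB = 11011011 matches 110xxxxx → 2-byte sequence.
Byte 1: 0xDB = 11011011, payload 11011 (5 bits).
Byte 2: 0x88 = 10001000 (10xxxxxx ✓), payload 001000.
Concatenate: 11011001000 = 0x6C8 (11 bits → U+06C8).

U+06C8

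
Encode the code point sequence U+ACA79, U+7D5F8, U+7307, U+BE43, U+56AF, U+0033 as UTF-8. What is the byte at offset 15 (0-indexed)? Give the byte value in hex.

0x9A

U+ACA79 → 4-byte form F2 AC A9 B9 at offsets 0–3.
U+7D5F8 → 4-byte form F1 BD 97 B8 at offsets 4–7.
U+7307 → 3-byte form E7 8C 87 at offsets 8–10.
U+BE43 → 3-byte form EB B9 83 at offsets 11–13.
U+56AF → 3-byte form E5 9A AF at offsets 14–16.
Offset 15 falls in char 5's range; it's byte 2 of E5 9A AF = 0x9A.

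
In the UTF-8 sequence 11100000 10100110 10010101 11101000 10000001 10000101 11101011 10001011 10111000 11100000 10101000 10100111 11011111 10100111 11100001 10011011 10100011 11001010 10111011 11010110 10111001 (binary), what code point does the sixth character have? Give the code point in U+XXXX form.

U+16E3

Offset 0: leading byte 0xE0 = 11100000 → 3-byte char #1 = E0 A6 95.
Offset 3: leading byte 0xE8 = 11101000 → 3-byte char #2 = E8 81 85.
Offset 6: leading byte 0xEB = 11101011 → 3-byte char #3 = EB 8B B8.
Offset 9: leading byte 0xE0 = 11100000 → 3-byte char #4 = E0 A8 A7.
Offset 12: leading byte 0xDF = 11011111 → 2-byte char #5 = DF A7.
Offset 14: leading byte 0xE1 = 11100001 → 3-byte char #6 = E1 9B A3.
Leading byte 0xE1 = 11100001 matches 1110xxxx → 3-byte sequence.
Byte 1: 0xE1 = 11100001, payload 0001 (4 bits).
Byte 2: 0x9B = 10011011 (10xxxxxx ✓), payload 011011.
Byte 3: 0xA3 = 10100011 (10xxxxxx ✓), payload 100011.
Concatenate: 0001011011100011 = 0x16E3 (16 bits → U+16E3).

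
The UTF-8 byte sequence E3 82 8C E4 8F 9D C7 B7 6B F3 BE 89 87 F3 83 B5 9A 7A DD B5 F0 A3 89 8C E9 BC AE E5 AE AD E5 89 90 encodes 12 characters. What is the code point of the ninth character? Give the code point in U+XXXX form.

U+2324C

Offset 0: leading byte 0xE3 = 11100011 → 3-byte char #1 = E3 82 8C.
Offset 3: leading byte 0xE4 = 11100100 → 3-byte char #2 = E4 8F 9D.
Offset 6: leading byte 0xC7 = 11000111 → 2-byte char #3 = C7 B7.
Offset 8: leading byte 0x6B = 01101011 → 1-byte char #4 = 6B.
Offset 9: leading byte 0xF3 = 11110011 → 4-byte char #5 = F3 BE 89 87.
Offset 13: leading byte 0xF3 = 11110011 → 4-byte char #6 = F3 83 B5 9A.
Offset 17: leading byte 0x7A = 01111010 → 1-byte char #7 = 7A.
Offset 18: leading byte 0xDD = 11011101 → 2-byte char #8 = DD B5.
Offset 20: leading byte 0xF0 = 11110000 → 4-byte char #9 = F0 A3 89 8C.
Leading byte 0xF0 = 11110000 matches 11110xxx → 4-byte sequence.
Byte 1: 0xF0 = 11110000, payload 000 (3 bits).
Byte 2: 0xA3 = 10100011 (10xxxxxx ✓), payload 100011.
Byte 3: 0x89 = 10001001 (10xxxxxx ✓), payload 001001.
Byte 4: 0x8C = 10001100 (10xxxxxx ✓), payload 001100.
Concatenate: 000100011001001001100 = 0x2324C (21 bits → U+2324C).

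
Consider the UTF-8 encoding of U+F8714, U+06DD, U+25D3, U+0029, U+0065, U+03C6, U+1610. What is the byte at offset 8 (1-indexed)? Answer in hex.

1-indexed offset 8 is 0-indexed offset 7.
U+F8714 → 4-byte form F3 B8 9C 94 at offsets 0–3.
U+06DD → 2-byte form DB 9D at offsets 4–5.
U+25D3 → 3-byte form E2 97 93 at offsets 6–8.
Offset 7 falls in char 3's range; it's byte 2 of E2 97 93 = 0x97.

0x97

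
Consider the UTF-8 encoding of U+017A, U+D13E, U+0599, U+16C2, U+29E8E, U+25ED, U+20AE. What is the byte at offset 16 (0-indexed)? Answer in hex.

U+017A → 2-byte form C5 BA at offsets 0–1.
U+D13E → 3-byte form ED 84 BE at offsets 2–4.
U+0599 → 2-byte form D6 99 at offsets 5–6.
U+16C2 → 3-byte form E1 9B 82 at offsets 7–9.
U+29E8E → 4-byte form F0 A9 BA 8E at offsets 10–13.
U+25ED → 3-byte form E2 97 AD at offsets 14–16.
Offset 16 falls in char 6's range; it's byte 3 of E2 97 AD = 0xAD.

0xAD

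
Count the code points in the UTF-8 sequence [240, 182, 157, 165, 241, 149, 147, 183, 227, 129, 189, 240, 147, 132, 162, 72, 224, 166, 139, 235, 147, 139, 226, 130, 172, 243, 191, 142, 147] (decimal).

9

Byte at offset 0: 0xF0 = 11110000 → 4-byte char (#1). Advance 4.
Byte at offset 4: 0xF1 = 11110001 → 4-byte char (#2). Advance 4.
Byte at offset 8: 0xE3 = 11100011 → 3-byte char (#3). Advance 3.
Byte at offset 11: 0xF0 = 11110000 → 4-byte char (#4). Advance 4.
Byte at offset 15: 0x48 = 01001000 → 1-byte char (#5). Advance 1.
Byte at offset 16: 0xE0 = 11100000 → 3-byte char (#6). Advance 3.
Byte at offset 19: 0xEB = 11101011 → 3-byte char (#7). Advance 3.
Byte at offset 22: 0xE2 = 11100010 → 3-byte char (#8). Advance 3.
Byte at offset 25: 0xF3 = 11110011 → 4-byte char (#9). Advance 4.
Reached end at offset 29 after 9 code points.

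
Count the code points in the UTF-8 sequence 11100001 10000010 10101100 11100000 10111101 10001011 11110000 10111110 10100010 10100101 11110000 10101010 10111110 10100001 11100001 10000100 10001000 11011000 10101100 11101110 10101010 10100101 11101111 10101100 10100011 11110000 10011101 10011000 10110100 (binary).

Byte at offset 0: 0xE1 = 11100001 → 3-byte char (#1). Advance 3.
Byte at offset 3: 0xE0 = 11100000 → 3-byte char (#2). Advance 3.
Byte at offset 6: 0xF0 = 11110000 → 4-byte char (#3). Advance 4.
Byte at offset 10: 0xF0 = 11110000 → 4-byte char (#4). Advance 4.
Byte at offset 14: 0xE1 = 11100001 → 3-byte char (#5). Advance 3.
Byte at offset 17: 0xD8 = 11011000 → 2-byte char (#6). Advance 2.
Byte at offset 19: 0xEE = 11101110 → 3-byte char (#7). Advance 3.
Byte at offset 22: 0xEF = 11101111 → 3-byte char (#8). Advance 3.
Byte at offset 25: 0xF0 = 11110000 → 4-byte char (#9). Advance 4.
Reached end at offset 29 after 9 code points.

9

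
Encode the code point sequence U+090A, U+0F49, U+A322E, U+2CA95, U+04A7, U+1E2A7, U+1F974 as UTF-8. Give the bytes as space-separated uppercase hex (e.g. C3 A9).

U+090A: 3-byte form → E0 A4 8A.
U+0F49: 3-byte form → E0 BD 89.
U+A322E: 4-byte form → F2 A3 88 AE.
U+2CA95: 4-byte form → F0 AC AA 95.
U+04A7: 2-byte form → D2 A7.
U+1E2A7: 4-byte form → F0 9E 8A A7.
U+1F974: 4-byte form → F0 9F A5 B4.
Concatenated (24 bytes): E0 A4 8A E0 BD 89 F2 A3 88 AE F0 AC AA 95 D2 A7 F0 9E 8A A7 F0 9F A5 B4.

E0 A4 8A E0 BD 89 F2 A3 88 AE F0 AC AA 95 D2 A7 F0 9E 8A A7 F0 9F A5 B4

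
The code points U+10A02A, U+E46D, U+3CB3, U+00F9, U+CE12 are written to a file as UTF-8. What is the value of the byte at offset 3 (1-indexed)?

1-indexed offset 3 is 0-indexed offset 2.
U+10A02A → 4-byte form F4 8A 80 AA at offsets 0–3.
Offset 2 falls in char 1's range; it's byte 3 of F4 8A 80 AA = 0x80.

0x80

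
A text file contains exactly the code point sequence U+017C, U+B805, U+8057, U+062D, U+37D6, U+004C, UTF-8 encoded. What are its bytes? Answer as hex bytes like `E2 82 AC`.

U+017C: 2-byte form → C5 BC.
U+B805: 3-byte form → EB A0 85.
U+8057: 3-byte form → E8 81 97.
U+062D: 2-byte form → D8 AD.
U+37D6: 3-byte form → E3 9F 96.
U+004C: 1-byte form → 4C.
Concatenated (14 bytes): C5 BC EB A0 85 E8 81 97 D8 AD E3 9F 96 4C.

C5 BC EB A0 85 E8 81 97 D8 AD E3 9F 96 4C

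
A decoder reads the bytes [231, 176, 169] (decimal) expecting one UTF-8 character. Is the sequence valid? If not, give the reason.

valid

Leading byte 0xE7 = 11100111 → 3-byte form.
Continuation bytes 0xB0=10110000, 0xA9=10101001 all match 10xxxxxx.
Decoded value 0x7C29 is ≥ 0x800 (shortest form) and not a surrogate.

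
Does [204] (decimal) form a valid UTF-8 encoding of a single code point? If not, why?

Leading byte 0xCC = 11001100 → 2-byte form, but only 1 byte is present.

invalid (sequence truncated)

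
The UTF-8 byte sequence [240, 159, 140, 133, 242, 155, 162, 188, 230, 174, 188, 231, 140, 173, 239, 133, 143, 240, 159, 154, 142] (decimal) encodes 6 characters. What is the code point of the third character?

U+6BBC

Offset 0: leading byte 0xF0 = 11110000 → 4-byte char #1 = F0 9F 8C 85.
Offset 4: leading byte 0xF2 = 11110010 → 4-byte char #2 = F2 9B A2 BC.
Offset 8: leading byte 0xE6 = 11100110 → 3-byte char #3 = E6 AE BC.
Leading byte 0xE6 = 11100110 matches 1110xxxx → 3-byte sequence.
Byte 1: 0xE6 = 11100110, payload 0110 (4 bits).
Byte 2: 0xAE = 10101110 (10xxxxxx ✓), payload 101110.
Byte 3: 0xBC = 10111100 (10xxxxxx ✓), payload 111100.
Concatenate: 0110101110111100 = 0x6BBC (16 bits → U+6BBC).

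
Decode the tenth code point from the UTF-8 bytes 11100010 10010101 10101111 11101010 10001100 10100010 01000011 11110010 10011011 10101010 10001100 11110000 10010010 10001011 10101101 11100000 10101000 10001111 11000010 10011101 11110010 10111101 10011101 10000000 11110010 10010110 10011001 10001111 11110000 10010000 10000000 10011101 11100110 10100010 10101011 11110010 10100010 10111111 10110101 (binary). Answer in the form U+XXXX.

Offset 0: leading byte 0xE2 = 11100010 → 3-byte char #1 = E2 95 AF.
Offset 3: leading byte 0xEA = 11101010 → 3-byte char #2 = EA 8C A2.
Offset 6: leading byte 0x43 = 01000011 → 1-byte char #3 = 43.
Offset 7: leading byte 0xF2 = 11110010 → 4-byte char #4 = F2 9B AA 8C.
Offset 11: leading byte 0xF0 = 11110000 → 4-byte char #5 = F0 92 8B AD.
Offset 15: leading byte 0xE0 = 11100000 → 3-byte char #6 = E0 A8 8F.
Offset 18: leading byte 0xC2 = 11000010 → 2-byte char #7 = C2 9D.
Offset 20: leading byte 0xF2 = 11110010 → 4-byte char #8 = F2 BD 9D 80.
Offset 24: leading byte 0xF2 = 11110010 → 4-byte char #9 = F2 96 99 8F.
Offset 28: leading byte 0xF0 = 11110000 → 4-byte char #10 = F0 90 80 9D.
Leading byte 0xF0 = 11110000 matches 11110xxx → 4-byte sequence.
Byte 1: 0xF0 = 11110000, payload 000 (3 bits).
Byte 2: 0x90 = 10010000 (10xxxxxx ✓), payload 010000.
Byte 3: 0x80 = 10000000 (10xxxxxx ✓), payload 000000.
Byte 4: 0x9D = 10011101 (10xxxxxx ✓), payload 011101.
Concatenate: 000010000000000011101 = 0x1001D (21 bits → U+1001D).

U+1001D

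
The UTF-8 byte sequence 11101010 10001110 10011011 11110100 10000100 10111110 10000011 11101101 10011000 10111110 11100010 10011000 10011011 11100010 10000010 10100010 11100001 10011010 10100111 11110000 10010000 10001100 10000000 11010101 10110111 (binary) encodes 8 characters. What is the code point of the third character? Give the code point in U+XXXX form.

Offset 0: leading byte 0xEA = 11101010 → 3-byte char #1 = EA 8E 9B.
Offset 3: leading byte 0xF4 = 11110100 → 4-byte char #2 = F4 84 BE 83.
Offset 7: leading byte 0xED = 11101101 → 3-byte char #3 = ED 98 BE.
Leading byte 0xED = 11101101 matches 1110xxxx → 3-byte sequence.
Byte 1: 0xED = 11101101, payload 1101 (4 bits).
Byte 2: 0x98 = 10011000 (10xxxxxx ✓), payload 011000.
Byte 3: 0xBE = 10111110 (10xxxxxx ✓), payload 111110.
Concatenate: 1101011000111110 = 0xD63E (16 bits → U+D63E).

U+D63E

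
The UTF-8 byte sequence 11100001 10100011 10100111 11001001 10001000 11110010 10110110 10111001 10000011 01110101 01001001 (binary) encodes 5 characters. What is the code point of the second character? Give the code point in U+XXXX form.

U+0248

Offset 0: leading byte 0xE1 = 11100001 → 3-byte char #1 = E1 A3 A7.
Offset 3: leading byte 0xC9 = 11001001 → 2-byte char #2 = C9 88.
Leading byte 0xC9 = 11001001 matches 110xxxxx → 2-byte sequence.
Byte 1: 0xC9 = 11001001, payload 01001 (5 bits).
Byte 2: 0x88 = 10001000 (10xxxxxx ✓), payload 001000.
Concatenate: 01001001000 = 0x248 (11 bits → U+0248).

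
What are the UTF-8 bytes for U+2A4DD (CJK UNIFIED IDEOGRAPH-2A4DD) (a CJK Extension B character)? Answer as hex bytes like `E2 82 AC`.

F0 AA 93 9D

U+2A4DD = 0x2A4DD = 173277 decimal. In range U+10000–U+10FFFF → 4-byte form: 11110xxx 10xxxxxx 10xxxxxx 10xxxxxx.
Binary (21 bits): 000101010010011011101.
Split 3+6+6+6: 000 | 101010 | 010011 | 011101.
Byte 1: 11110000 = 0xF0.
Byte 2: 10101010 = 0xAA.
Byte 3: 10010011 = 0x93.
Byte 4: 10011101 = 0x9D.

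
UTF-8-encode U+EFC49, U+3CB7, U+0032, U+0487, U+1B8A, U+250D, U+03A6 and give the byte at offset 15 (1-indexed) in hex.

1-indexed offset 15 is 0-indexed offset 14.
U+EFC49 → 4-byte form F3 AF B1 89 at offsets 0–3.
U+3CB7 → 3-byte form E3 B2 B7 at offsets 4–6.
U+0032 → 1-byte form 32 at offsets 7–7.
U+0487 → 2-byte form D2 87 at offsets 8–9.
U+1B8A → 3-byte form E1 AE 8A at offsets 10–12.
U+250D → 3-byte form E2 94 8D at offsets 13–15.
Offset 14 falls in char 6's range; it's byte 2 of E2 94 8D = 0x94.

0x94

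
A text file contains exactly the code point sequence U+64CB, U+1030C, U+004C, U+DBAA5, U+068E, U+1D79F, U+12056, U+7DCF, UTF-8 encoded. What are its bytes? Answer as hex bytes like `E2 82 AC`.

E6 93 8B F0 90 8C 8C 4C F3 9B AA A5 DA 8E F0 9D 9E 9F F0 92 81 96 E7 B7 8F

U+64CB: 3-byte form → E6 93 8B.
U+1030C: 4-byte form → F0 90 8C 8C.
U+004C: 1-byte form → 4C.
U+DBAA5: 4-byte form → F3 9B AA A5.
U+068E: 2-byte form → DA 8E.
U+1D79F: 4-byte form → F0 9D 9E 9F.
U+12056: 4-byte form → F0 92 81 96.
U+7DCF: 3-byte form → E7 B7 8F.
Concatenated (25 bytes): E6 93 8B F0 90 8C 8C 4C F3 9B AA A5 DA 8E F0 9D 9E 9F F0 92 81 96 E7 B7 8F.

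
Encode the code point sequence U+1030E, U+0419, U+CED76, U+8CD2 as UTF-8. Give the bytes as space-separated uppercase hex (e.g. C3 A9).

F0 90 8C 8E D0 99 F3 8E B5 B6 E8 B3 92

U+1030E: 4-byte form → F0 90 8C 8E.
U+0419: 2-byte form → D0 99.
U+CED76: 4-byte form → F3 8E B5 B6.
U+8CD2: 3-byte form → E8 B3 92.
Concatenated (13 bytes): F0 90 8C 8E D0 99 F3 8E B5 B6 E8 B3 92.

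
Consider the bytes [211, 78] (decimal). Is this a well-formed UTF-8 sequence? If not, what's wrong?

Leading byte 0xD3 = 11010011 → 2-byte form.
Byte 2 is 0x4E = 01001110, which is not 10xxxxxx — expected a continuation byte.

invalid (non-continuation byte where continuation expected)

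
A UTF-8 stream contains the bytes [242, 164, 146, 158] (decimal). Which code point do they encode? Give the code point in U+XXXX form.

Leading byte 0xF2 = 11110010 matches 11110xxx → 4-byte sequence.
Byte 1: 0xF2 = 11110010, payload 010 (3 bits).
Byte 2: 0xA4 = 10100100 (10xxxxxx ✓), payload 100100.
Byte 3: 0x92 = 10010010 (10xxxxxx ✓), payload 010010.
Byte 4: 0x9E = 10011110 (10xxxxxx ✓), payload 011110.
Concatenate: 010100100010010011110 = 0xA449E (21 bits → U+A449E).

U+A449E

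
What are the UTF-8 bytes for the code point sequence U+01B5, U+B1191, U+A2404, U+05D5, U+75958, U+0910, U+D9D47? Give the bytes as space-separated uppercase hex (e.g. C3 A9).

C6 B5 F2 B1 86 91 F2 A2 90 84 D7 95 F1 B5 A5 98 E0 A4 90 F3 99 B5 87

U+01B5: 2-byte form → C6 B5.
U+B1191: 4-byte form → F2 B1 86 91.
U+A2404: 4-byte form → F2 A2 90 84.
U+05D5: 2-byte form → D7 95.
U+75958: 4-byte form → F1 B5 A5 98.
U+0910: 3-byte form → E0 A4 90.
U+D9D47: 4-byte form → F3 99 B5 87.
Concatenated (23 bytes): C6 B5 F2 B1 86 91 F2 A2 90 84 D7 95 F1 B5 A5 98 E0 A4 90 F3 99 B5 87.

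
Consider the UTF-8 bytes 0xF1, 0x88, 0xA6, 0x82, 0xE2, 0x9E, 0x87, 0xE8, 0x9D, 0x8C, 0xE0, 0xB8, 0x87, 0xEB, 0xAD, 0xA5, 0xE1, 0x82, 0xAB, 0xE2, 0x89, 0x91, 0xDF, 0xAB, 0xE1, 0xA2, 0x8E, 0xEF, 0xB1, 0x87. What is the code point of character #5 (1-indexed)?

Offset 0: leading byte 0xF1 = 11110001 → 4-byte char #1 = F1 88 A6 82.
Offset 4: leading byte 0xE2 = 11100010 → 3-byte char #2 = E2 9E 87.
Offset 7: leading byte 0xE8 = 11101000 → 3-byte char #3 = E8 9D 8C.
Offset 10: leading byte 0xE0 = 11100000 → 3-byte char #4 = E0 B8 87.
Offset 13: leading byte 0xEB = 11101011 → 3-byte char #5 = EB AD A5.
Leading byte 0xEB = 11101011 matches 1110xxxx → 3-byte sequence.
Byte 1: 0xEB = 11101011, payload 1011 (4 bits).
Byte 2: 0xAD = 10101101 (10xxxxxx ✓), payload 101101.
Byte 3: 0xA5 = 10100101 (10xxxxxx ✓), payload 100101.
Concatenate: 1011101101100101 = 0xBB65 (16 bits → U+BB65).

U+BB65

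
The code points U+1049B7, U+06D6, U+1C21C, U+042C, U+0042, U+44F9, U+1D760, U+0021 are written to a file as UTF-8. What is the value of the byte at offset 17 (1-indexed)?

1-indexed offset 17 is 0-indexed offset 16.
U+1049B7 → 4-byte form F4 84 A6 B7 at offsets 0–3.
U+06D6 → 2-byte form DB 96 at offsets 4–5.
U+1C21C → 4-byte form F0 9C 88 9C at offsets 6–9.
U+042C → 2-byte form D0 AC at offsets 10–11.
U+0042 → 1-byte form 42 at offsets 12–12.
U+44F9 → 3-byte form E4 93 B9 at offsets 13–15.
U+1D760 → 4-byte form F0 9D 9D A0 at offsets 16–19.
Offset 16 falls in char 7's range; it's byte 1 of F0 9D 9D A0 = 0xF0.

0xF0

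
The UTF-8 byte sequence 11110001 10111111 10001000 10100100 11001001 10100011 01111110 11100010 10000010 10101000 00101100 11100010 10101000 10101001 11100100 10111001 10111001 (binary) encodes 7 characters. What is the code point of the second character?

Offset 0: leading byte 0xF1 = 11110001 → 4-byte char #1 = F1 BF 88 A4.
Offset 4: leading byte 0xC9 = 11001001 → 2-byte char #2 = C9 A3.
Leading byte 0xC9 = 11001001 matches 110xxxxx → 2-byte sequence.
Byte 1: 0xC9 = 11001001, payload 01001 (5 bits).
Byte 2: 0xA3 = 10100011 (10xxxxxx ✓), payload 100011.
Concatenate: 01001100011 = 0x263 (11 bits → U+0263).

U+0263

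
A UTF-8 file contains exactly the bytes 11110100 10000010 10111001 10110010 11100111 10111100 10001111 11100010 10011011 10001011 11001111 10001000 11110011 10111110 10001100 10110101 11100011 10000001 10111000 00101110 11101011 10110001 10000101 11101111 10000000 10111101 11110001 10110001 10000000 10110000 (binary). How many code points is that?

Byte at offset 0: 0xF4 = 11110100 → 4-byte char (#1). Advance 4.
Byte at offset 4: 0xE7 = 11100111 → 3-byte char (#2). Advance 3.
Byte at offset 7: 0xE2 = 11100010 → 3-byte char (#3). Advance 3.
Byte at offset 10: 0xCF = 11001111 → 2-byte char (#4). Advance 2.
Byte at offset 12: 0xF3 = 11110011 → 4-byte char (#5). Advance 4.
Byte at offset 16: 0xE3 = 11100011 → 3-byte char (#6). Advance 3.
Byte at offset 19: 0x2E = 00101110 → 1-byte char (#7). Advance 1.
Byte at offset 20: 0xEB = 11101011 → 3-byte char (#8). Advance 3.
Byte at offset 23: 0xEF = 11101111 → 3-byte char (#9). Advance 3.
Byte at offset 26: 0xF1 = 11110001 → 4-byte char (#10). Advance 4.
Reached end at offset 30 after 10 code points.

10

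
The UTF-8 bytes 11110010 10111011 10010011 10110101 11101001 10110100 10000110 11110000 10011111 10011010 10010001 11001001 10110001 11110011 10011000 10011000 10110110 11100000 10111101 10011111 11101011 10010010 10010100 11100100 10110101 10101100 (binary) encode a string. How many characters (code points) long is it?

8

Byte at offset 0: 0xF2 = 11110010 → 4-byte char (#1). Advance 4.
Byte at offset 4: 0xE9 = 11101001 → 3-byte char (#2). Advance 3.
Byte at offset 7: 0xF0 = 11110000 → 4-byte char (#3). Advance 4.
Byte at offset 11: 0xC9 = 11001001 → 2-byte char (#4). Advance 2.
Byte at offset 13: 0xF3 = 11110011 → 4-byte char (#5). Advance 4.
Byte at offset 17: 0xE0 = 11100000 → 3-byte char (#6). Advance 3.
Byte at offset 20: 0xEB = 11101011 → 3-byte char (#7). Advance 3.
Byte at offset 23: 0xE4 = 11100100 → 3-byte char (#8). Advance 3.
Reached end at offset 26 after 8 code points.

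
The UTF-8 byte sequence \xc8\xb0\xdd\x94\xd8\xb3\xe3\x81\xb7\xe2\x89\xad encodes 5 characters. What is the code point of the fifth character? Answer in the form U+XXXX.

U+226D

Offset 0: leading byte 0xC8 = 11001000 → 2-byte char #1 = C8 B0.
Offset 2: leading byte 0xDD = 11011101 → 2-byte char #2 = DD 94.
Offset 4: leading byte 0xD8 = 11011000 → 2-byte char #3 = D8 B3.
Offset 6: leading byte 0xE3 = 11100011 → 3-byte char #4 = E3 81 B7.
Offset 9: leading byte 0xE2 = 11100010 → 3-byte char #5 = E2 89 AD.
Leading byte 0xE2 = 11100010 matches 1110xxxx → 3-byte sequence.
Byte 1: 0xE2 = 11100010, payload 0010 (4 bits).
Byte 2: 0x89 = 10001001 (10xxxxxx ✓), payload 001001.
Byte 3: 0xAD = 10101101 (10xxxxxx ✓), payload 101101.
Concatenate: 0010001001101101 = 0x226D (16 bits → U+226D).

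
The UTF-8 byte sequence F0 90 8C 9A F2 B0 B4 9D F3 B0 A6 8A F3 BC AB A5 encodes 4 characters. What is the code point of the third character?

Offset 0: leading byte 0xF0 = 11110000 → 4-byte char #1 = F0 90 8C 9A.
Offset 4: leading byte 0xF2 = 11110010 → 4-byte char #2 = F2 B0 B4 9D.
Offset 8: leading byte 0xF3 = 11110011 → 4-byte char #3 = F3 B0 A6 8A.
Leading byte 0xF3 = 11110011 matches 11110xxx → 4-byte sequence.
Byte 1: 0xF3 = 11110011, payload 011 (3 bits).
Byte 2: 0xB0 = 10110000 (10xxxxxx ✓), payload 110000.
Byte 3: 0xA6 = 10100110 (10xxxxxx ✓), payload 100110.
Byte 4: 0x8A = 10001010 (10xxxxxx ✓), payload 001010.
Concatenate: 011110000100110001010 = 0xF098A (21 bits → U+F098A).

U+F098A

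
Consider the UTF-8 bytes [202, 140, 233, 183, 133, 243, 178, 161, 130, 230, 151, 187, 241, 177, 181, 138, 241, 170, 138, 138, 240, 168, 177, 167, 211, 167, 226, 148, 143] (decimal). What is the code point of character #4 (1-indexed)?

U+65FB

Offset 0: leading byte 0xCA = 11001010 → 2-byte char #1 = CA 8C.
Offset 2: leading byte 0xE9 = 11101001 → 3-byte char #2 = E9 B7 85.
Offset 5: leading byte 0xF3 = 11110011 → 4-byte char #3 = F3 B2 A1 82.
Offset 9: leading byte 0xE6 = 11100110 → 3-byte char #4 = E6 97 BB.
Leading byte 0xE6 = 11100110 matches 1110xxxx → 3-byte sequence.
Byte 1: 0xE6 = 11100110, payload 0110 (4 bits).
Byte 2: 0x97 = 10010111 (10xxxxxx ✓), payload 010111.
Byte 3: 0xBB = 10111011 (10xxxxxx ✓), payload 111011.
Concatenate: 0110010111111011 = 0x65FB (16 bits → U+65FB).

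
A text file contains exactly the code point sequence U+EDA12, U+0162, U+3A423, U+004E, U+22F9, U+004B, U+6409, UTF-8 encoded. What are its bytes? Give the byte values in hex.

F3 AD A8 92 C5 A2 F0 BA 90 A3 4E E2 8B B9 4B E6 90 89

U+EDA12: 4-byte form → F3 AD A8 92.
U+0162: 2-byte form → C5 A2.
U+3A423: 4-byte form → F0 BA 90 A3.
U+004E: 1-byte form → 4E.
U+22F9: 3-byte form → E2 8B B9.
U+004B: 1-byte form → 4B.
U+6409: 3-byte form → E6 90 89.
Concatenated (18 bytes): F3 AD A8 92 C5 A2 F0 BA 90 A3 4E E2 8B B9 4B E6 90 89.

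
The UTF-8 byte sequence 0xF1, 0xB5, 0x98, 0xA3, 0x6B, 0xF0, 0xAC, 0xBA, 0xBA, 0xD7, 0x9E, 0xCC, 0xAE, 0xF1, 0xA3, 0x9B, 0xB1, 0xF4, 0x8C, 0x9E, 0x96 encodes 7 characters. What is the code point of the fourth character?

Offset 0: leading byte 0xF1 = 11110001 → 4-byte char #1 = F1 B5 98 A3.
Offset 4: leading byte 0x6B = 01101011 → 1-byte char #2 = 6B.
Offset 5: leading byte 0xF0 = 11110000 → 4-byte char #3 = F0 AC BA BA.
Offset 9: leading byte 0xD7 = 11010111 → 2-byte char #4 = D7 9E.
Leading byte 0xD7 = 11010111 matches 110xxxxx → 2-byte sequence.
Byte 1: 0xD7 = 11010111, payload 10111 (5 bits).
Byte 2: 0x9E = 10011110 (10xxxxxx ✓), payload 011110.
Concatenate: 10111011110 = 0x5DE (11 bits → U+05DE).

U+05DE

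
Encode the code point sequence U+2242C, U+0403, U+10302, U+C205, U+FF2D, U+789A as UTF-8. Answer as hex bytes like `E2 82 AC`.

F0 A2 90 AC D0 83 F0 90 8C 82 EC 88 85 EF BC AD E7 A2 9A

U+2242C: 4-byte form → F0 A2 90 AC.
U+0403: 2-byte form → D0 83.
U+10302: 4-byte form → F0 90 8C 82.
U+C205: 3-byte form → EC 88 85.
U+FF2D: 3-byte form → EF BC AD.
U+789A: 3-byte form → E7 A2 9A.
Concatenated (19 bytes): F0 A2 90 AC D0 83 F0 90 8C 82 EC 88 85 EF BC AD E7 A2 9A.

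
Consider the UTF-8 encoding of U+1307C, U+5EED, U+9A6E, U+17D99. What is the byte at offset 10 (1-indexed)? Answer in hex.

0xAE

1-indexed offset 10 is 0-indexed offset 9.
U+1307C → 4-byte form F0 93 81 BC at offsets 0–3.
U+5EED → 3-byte form E5 BB AD at offsets 4–6.
U+9A6E → 3-byte form E9 A9 AE at offsets 7–9.
Offset 9 falls in char 3's range; it's byte 3 of E9 A9 AE = 0xAE.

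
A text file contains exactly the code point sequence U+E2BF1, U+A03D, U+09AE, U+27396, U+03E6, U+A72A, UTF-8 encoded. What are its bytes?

U+E2BF1: 4-byte form → F3 A2 AF B1.
U+A03D: 3-byte form → EA 80 BD.
U+09AE: 3-byte form → E0 A6 AE.
U+27396: 4-byte form → F0 A7 8E 96.
U+03E6: 2-byte form → CF A6.
U+A72A: 3-byte form → EA 9C AA.
Concatenated (19 bytes): F3 A2 AF B1 EA 80 BD E0 A6 AE F0 A7 8E 96 CF A6 EA 9C AA.

F3 A2 AF B1 EA 80 BD E0 A6 AE F0 A7 8E 96 CF A6 EA 9C AA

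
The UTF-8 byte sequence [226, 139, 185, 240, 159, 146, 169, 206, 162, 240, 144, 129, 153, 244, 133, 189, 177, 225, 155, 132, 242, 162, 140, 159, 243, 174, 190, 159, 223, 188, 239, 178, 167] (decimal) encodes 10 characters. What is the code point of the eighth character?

Offset 0: leading byte 0xE2 = 11100010 → 3-byte char #1 = E2 8B B9.
Offset 3: leading byte 0xF0 = 11110000 → 4-byte char #2 = F0 9F 92 A9.
Offset 7: leading byte 0xCE = 11001110 → 2-byte char #3 = CE A2.
Offset 9: leading byte 0xF0 = 11110000 → 4-byte char #4 = F0 90 81 99.
Offset 13: leading byte 0xF4 = 11110100 → 4-byte char #5 = F4 85 BD B1.
Offset 17: leading byte 0xE1 = 11100001 → 3-byte char #6 = E1 9B 84.
Offset 20: leading byte 0xF2 = 11110010 → 4-byte char #7 = F2 A2 8C 9F.
Offset 24: leading byte 0xF3 = 11110011 → 4-byte char #8 = F3 AE BE 9F.
Leading byte 0xF3 = 11110011 matches 11110xxx → 4-byte sequence.
Byte 1: 0xF3 = 11110011, payload 011 (3 bits).
Byte 2: 0xAE = 10101110 (10xxxxxx ✓), payload 101110.
Byte 3: 0xBE = 10111110 (10xxxxxx ✓), payload 111110.
Byte 4: 0x9F = 10011111 (10xxxxxx ✓), payload 011111.
Concatenate: 011101110111110011111 = 0xEEF9F (21 bits → U+EEF9F).

U+EEF9F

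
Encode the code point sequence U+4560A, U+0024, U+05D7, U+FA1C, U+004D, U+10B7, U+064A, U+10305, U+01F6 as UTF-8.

F1 85 98 8A 24 D7 97 EF A8 9C 4D E1 82 B7 D9 8A F0 90 8C 85 C7 B6

U+4560A: 4-byte form → F1 85 98 8A.
U+0024: 1-byte form → 24.
U+05D7: 2-byte form → D7 97.
U+FA1C: 3-byte form → EF A8 9C.
U+004D: 1-byte form → 4D.
U+10B7: 3-byte form → E1 82 B7.
U+064A: 2-byte form → D9 8A.
U+10305: 4-byte form → F0 90 8C 85.
U+01F6: 2-byte form → C7 B6.
Concatenated (22 bytes): F1 85 98 8A 24 D7 97 EF A8 9C 4D E1 82 B7 D9 8A F0 90 8C 85 C7 B6.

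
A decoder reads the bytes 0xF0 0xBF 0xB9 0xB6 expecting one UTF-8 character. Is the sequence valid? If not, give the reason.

Leading byte 0xF0 = 11110000 → 4-byte form.
Continuation bytes 0xBF=10111111, 0xB9=10111001, 0xB6=10110110 all match 10xxxxxx.
Decoded value 0x3FE76 is ≥ 0x10000 (shortest form) and not a surrogate.

valid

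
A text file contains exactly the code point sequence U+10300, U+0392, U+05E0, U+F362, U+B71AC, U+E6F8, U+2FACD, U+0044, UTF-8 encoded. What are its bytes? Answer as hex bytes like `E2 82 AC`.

U+10300: 4-byte form → F0 90 8C 80.
U+0392: 2-byte form → CE 92.
U+05E0: 2-byte form → D7 A0.
U+F362: 3-byte form → EF 8D A2.
U+B71AC: 4-byte form → F2 B7 86 AC.
U+E6F8: 3-byte form → EE 9B B8.
U+2FACD: 4-byte form → F0 AF AB 8D.
U+0044: 1-byte form → 44.
Concatenated (23 bytes): F0 90 8C 80 CE 92 D7 A0 EF 8D A2 F2 B7 86 AC EE 9B B8 F0 AF AB 8D 44.

F0 90 8C 80 CE 92 D7 A0 EF 8D A2 F2 B7 86 AC EE 9B B8 F0 AF AB 8D 44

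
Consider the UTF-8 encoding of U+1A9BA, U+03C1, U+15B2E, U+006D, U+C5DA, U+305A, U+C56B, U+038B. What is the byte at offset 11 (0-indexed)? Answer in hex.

0xEC

U+1A9BA → 4-byte form F0 9A A6 BA at offsets 0–3.
U+03C1 → 2-byte form CF 81 at offsets 4–5.
U+15B2E → 4-byte form F0 95 AC AE at offsets 6–9.
U+006D → 1-byte form 6D at offsets 10–10.
U+C5DA → 3-byte form EC 97 9A at offsets 11–13.
Offset 11 falls in char 5's range; it's byte 1 of EC 97 9A = 0xEC.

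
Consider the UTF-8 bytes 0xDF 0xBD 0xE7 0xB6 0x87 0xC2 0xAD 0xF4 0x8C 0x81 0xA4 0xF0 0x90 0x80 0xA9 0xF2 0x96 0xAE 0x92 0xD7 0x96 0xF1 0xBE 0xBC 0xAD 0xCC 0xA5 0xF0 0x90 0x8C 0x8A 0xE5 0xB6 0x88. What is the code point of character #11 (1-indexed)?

Offset 0: leading byte 0xDF = 11011111 → 2-byte char #1 = DF BD.
Offset 2: leading byte 0xE7 = 11100111 → 3-byte char #2 = E7 B6 87.
Offset 5: leading byte 0xC2 = 11000010 → 2-byte char #3 = C2 AD.
Offset 7: leading byte 0xF4 = 11110100 → 4-byte char #4 = F4 8C 81 A4.
Offset 11: leading byte 0xF0 = 11110000 → 4-byte char #5 = F0 90 80 A9.
Offset 15: leading byte 0xF2 = 11110010 → 4-byte char #6 = F2 96 AE 92.
Offset 19: leading byte 0xD7 = 11010111 → 2-byte char #7 = D7 96.
Offset 21: leading byte 0xF1 = 11110001 → 4-byte char #8 = F1 BE BC AD.
Offset 25: leading byte 0xCC = 11001100 → 2-byte char #9 = CC A5.
Offset 27: leading byte 0xF0 = 11110000 → 4-byte char #10 = F0 90 8C 8A.
Offset 31: leading byte 0xE5 = 11100101 → 3-byte char #11 = E5 B6 88.
Leading byte 0xE5 = 11100101 matches 1110xxxx → 3-byte sequence.
Byte 1: 0xE5 = 11100101, payload 0101 (4 bits).
Byte 2: 0xB6 = 10110110 (10xxxxxx ✓), payload 110110.
Byte 3: 0x88 = 10001000 (10xxxxxx ✓), payload 001000.
Concatenate: 0101110110001000 = 0x5D88 (16 bits → U+5D88).

U+5D88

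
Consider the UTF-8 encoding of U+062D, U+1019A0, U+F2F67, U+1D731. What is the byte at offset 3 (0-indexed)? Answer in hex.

0x81

U+062D → 2-byte form D8 AD at offsets 0–1.
U+1019A0 → 4-byte form F4 81 A6 A0 at offsets 2–5.
Offset 3 falls in char 2's range; it's byte 2 of F4 81 A6 A0 = 0x81.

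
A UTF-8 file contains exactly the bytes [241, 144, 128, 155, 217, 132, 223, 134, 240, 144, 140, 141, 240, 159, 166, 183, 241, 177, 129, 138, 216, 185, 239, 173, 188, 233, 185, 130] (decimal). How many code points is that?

Byte at offset 0: 0xF1 = 11110001 → 4-byte char (#1). Advance 4.
Byte at offset 4: 0xD9 = 11011001 → 2-byte char (#2). Advance 2.
Byte at offset 6: 0xDF = 11011111 → 2-byte char (#3). Advance 2.
Byte at offset 8: 0xF0 = 11110000 → 4-byte char (#4). Advance 4.
Byte at offset 12: 0xF0 = 11110000 → 4-byte char (#5). Advance 4.
Byte at offset 16: 0xF1 = 11110001 → 4-byte char (#6). Advance 4.
Byte at offset 20: 0xD8 = 11011000 → 2-byte char (#7). Advance 2.
Byte at offset 22: 0xEF = 11101111 → 3-byte char (#8). Advance 3.
Byte at offset 25: 0xE9 = 11101001 → 3-byte char (#9). Advance 3.
Reached end at offset 28 after 9 code points.

9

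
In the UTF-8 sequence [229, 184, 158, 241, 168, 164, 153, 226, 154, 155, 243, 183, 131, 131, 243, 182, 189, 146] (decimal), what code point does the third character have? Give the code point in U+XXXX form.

Offset 0: leading byte 0xE5 = 11100101 → 3-byte char #1 = E5 B8 9E.
Offset 3: leading byte 0xF1 = 11110001 → 4-byte char #2 = F1 A8 A4 99.
Offset 7: leading byte 0xE2 = 11100010 → 3-byte char #3 = E2 9A 9B.
Leading byte 0xE2 = 11100010 matches 1110xxxx → 3-byte sequence.
Byte 1: 0xE2 = 11100010, payload 0010 (4 bits).
Byte 2: 0x9A = 10011010 (10xxxxxx ✓), payload 011010.
Byte 3: 0x9B = 10011011 (10xxxxxx ✓), payload 011011.
Concatenate: 0010011010011011 = 0x269B (16 bits → U+269B).

U+269B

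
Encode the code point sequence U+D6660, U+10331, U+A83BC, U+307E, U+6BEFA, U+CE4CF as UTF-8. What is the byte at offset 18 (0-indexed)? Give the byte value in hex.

0xBA

U+D6660 → 4-byte form F3 96 99 A0 at offsets 0–3.
U+10331 → 4-byte form F0 90 8C B1 at offsets 4–7.
U+A83BC → 4-byte form F2 A8 8E BC at offsets 8–11.
U+307E → 3-byte form E3 81 BE at offsets 12–14.
U+6BEFA → 4-byte form F1 AB BB BA at offsets 15–18.
Offset 18 falls in char 5's range; it's byte 4 of F1 AB BB BA = 0xBA.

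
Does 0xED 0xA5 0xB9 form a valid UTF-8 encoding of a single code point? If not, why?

Structurally a 3-byte sequence; payload = 0xD979.
But 0xD979 is in U+D800–U+DFFF, the surrogate range. Surrogates are not Unicode scalar values and are forbidden in UTF-8.

invalid (encodes a surrogate (U+D800–U+DFFF))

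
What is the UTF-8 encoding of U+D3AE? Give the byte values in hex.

ED 8E AE

U+D3AE = 0xD3AE = 54190 decimal. In range U+0800–U+FFFF → 3-byte form: 1110xxxx 10xxxxxx 10xxxxxx.
Binary (16 bits): 1101001110101110.
Split 4+6+6: 1101 | 001110 | 101110.
Byte 1: 11101101 = 0xED.
Byte 2: 10001110 = 0x8E.
Byte 3: 10101110 = 0xAE.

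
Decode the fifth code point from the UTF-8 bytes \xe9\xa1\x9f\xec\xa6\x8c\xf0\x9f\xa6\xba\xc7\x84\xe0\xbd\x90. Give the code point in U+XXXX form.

U+0F50

Offset 0: leading byte 0xE9 = 11101001 → 3-byte char #1 = E9 A1 9F.
Offset 3: leading byte 0xEC = 11101100 → 3-byte char #2 = EC A6 8C.
Offset 6: leading byte 0xF0 = 11110000 → 4-byte char #3 = F0 9F A6 BA.
Offset 10: leading byte 0xC7 = 11000111 → 2-byte char #4 = C7 84.
Offset 12: leading byte 0xE0 = 11100000 → 3-byte char #5 = E0 BD 90.
Leading byte 0xE0 = 11100000 matches 1110xxxx → 3-byte sequence.
Byte 1: 0xE0 = 11100000, payload 0000 (4 bits).
Byte 2: 0xBD = 10111101 (10xxxxxx ✓), payload 111101.
Byte 3: 0x90 = 10010000 (10xxxxxx ✓), payload 010000.
Concatenate: 0000111101010000 = 0xF50 (16 bits → U+0F50).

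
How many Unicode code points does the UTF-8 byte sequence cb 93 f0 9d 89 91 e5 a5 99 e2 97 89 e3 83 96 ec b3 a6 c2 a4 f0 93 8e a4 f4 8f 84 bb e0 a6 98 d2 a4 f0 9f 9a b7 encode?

12

Byte at offset 0: 0xCB = 11001011 → 2-byte char (#1). Advance 2.
Byte at offset 2: 0xF0 = 11110000 → 4-byte char (#2). Advance 4.
Byte at offset 6: 0xE5 = 11100101 → 3-byte char (#3). Advance 3.
Byte at offset 9: 0xE2 = 11100010 → 3-byte char (#4). Advance 3.
Byte at offset 12: 0xE3 = 11100011 → 3-byte char (#5). Advance 3.
Byte at offset 15: 0xEC = 11101100 → 3-byte char (#6). Advance 3.
Byte at offset 18: 0xC2 = 11000010 → 2-byte char (#7). Advance 2.
Byte at offset 20: 0xF0 = 11110000 → 4-byte char (#8). Advance 4.
Byte at offset 24: 0xF4 = 11110100 → 4-byte char (#9). Advance 4.
Byte at offset 28: 0xE0 = 11100000 → 3-byte char (#10). Advance 3.
Byte at offset 31: 0xD2 = 11010010 → 2-byte char (#11). Advance 2.
Byte at offset 33: 0xF0 = 11110000 → 4-byte char (#12). Advance 4.
Reached end at offset 37 after 12 code points.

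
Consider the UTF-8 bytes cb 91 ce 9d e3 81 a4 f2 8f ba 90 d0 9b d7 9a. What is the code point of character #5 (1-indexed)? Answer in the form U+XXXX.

U+041B

Offset 0: leading byte 0xCB = 11001011 → 2-byte char #1 = CB 91.
Offset 2: leading byte 0xCE = 11001110 → 2-byte char #2 = CE 9D.
Offset 4: leading byte 0xE3 = 11100011 → 3-byte char #3 = E3 81 A4.
Offset 7: leading byte 0xF2 = 11110010 → 4-byte char #4 = F2 8F BA 90.
Offset 11: leading byte 0xD0 = 11010000 → 2-byte char #5 = D0 9B.
Leading byte 0xD0 = 11010000 matches 110xxxxx → 2-byte sequence.
Byte 1: 0xD0 = 11010000, payload 10000 (5 bits).
Byte 2: 0x9B = 10011011 (10xxxxxx ✓), payload 011011.
Concatenate: 10000011011 = 0x41B (11 bits → U+041B).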